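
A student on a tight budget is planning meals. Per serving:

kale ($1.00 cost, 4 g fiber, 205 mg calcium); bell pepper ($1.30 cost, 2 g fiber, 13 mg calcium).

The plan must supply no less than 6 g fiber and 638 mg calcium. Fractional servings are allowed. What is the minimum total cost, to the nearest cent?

Check every corner: each single food scaled to meet both minima, and each pair solved so both constraints bind.
kale only: max(6/4, 638/205) = 3.112 servings → $3.11.
bell pepper only: max(6/2, 638/13) = 49.08 servings → $63.80.
kale + bell pepper: intersection lies outside the first quadrant.
The minimum over all feasible corners is $3.11.

$3.11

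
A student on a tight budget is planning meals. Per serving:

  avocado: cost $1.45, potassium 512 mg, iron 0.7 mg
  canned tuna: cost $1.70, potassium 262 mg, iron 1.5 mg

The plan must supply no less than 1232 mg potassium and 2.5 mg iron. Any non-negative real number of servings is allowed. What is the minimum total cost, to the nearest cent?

This is a tiny linear program; its minimum lies at a vertex of the feasible set. List the vertices and price them.
avocado only: max(1232/512, 2.5/0.7) = 3.571 servings → $5.18.
canned tuna only: max(1232/262, 2.5/1.5) = 4.702 servings → $7.99.
avocado + canned tuna with both tight: 2.041 servings and 0.7143 servings → $4.17.
So the least-cost plan costs $4.17.

$4.17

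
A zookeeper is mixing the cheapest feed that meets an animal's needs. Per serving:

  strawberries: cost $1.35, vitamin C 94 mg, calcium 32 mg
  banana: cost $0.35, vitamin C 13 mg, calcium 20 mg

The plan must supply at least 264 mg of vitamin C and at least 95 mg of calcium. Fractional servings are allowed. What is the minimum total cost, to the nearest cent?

strawberries only: max(264/94, 95/32) = 2.969 servings → $4.01.
banana only: max(264/13, 95/20) = 20.31 servings → $7.11.
strawberries + banana with both tight: 2.763 servings and 0.3292 servings → $3.85.
Cheapest feasible corner: $3.85.

$3.85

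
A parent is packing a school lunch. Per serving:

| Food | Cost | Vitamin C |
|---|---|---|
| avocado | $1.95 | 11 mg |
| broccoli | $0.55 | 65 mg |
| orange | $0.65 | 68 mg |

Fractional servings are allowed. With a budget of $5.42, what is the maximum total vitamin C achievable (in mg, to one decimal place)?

Vitamin C per dollar: broccoli 118.2, orange 104.6, avocado 5.641.
With no serving limits, spend the whole cost allowance on broccoli: $5.42 / $0.55 × 65 mg = 640.5 mg.

640.5 mg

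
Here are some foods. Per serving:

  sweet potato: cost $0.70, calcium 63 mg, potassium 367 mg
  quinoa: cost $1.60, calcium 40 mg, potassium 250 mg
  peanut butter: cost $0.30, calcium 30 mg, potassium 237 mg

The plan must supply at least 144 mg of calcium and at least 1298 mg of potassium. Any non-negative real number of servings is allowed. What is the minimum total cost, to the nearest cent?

Compare the cost at each extreme point of the feasible region.
sweet potato only: max(144/63, 1298/367) = 3.537 servings → $2.48.
quinoa only: max(144/40, 1298/250) = 5.192 servings → $8.31.
peanut butter only: max(144/30, 1298/237) = 5.477 servings → $1.64.
sweet potato + quinoa with both targets exact would need a negative amount; discard.
sweet potato + peanut butter with both targets exact would need a negative amount; discard.
quinoa + peanut butter with both targets exact would need a negative amount; discard.
The minimum over all feasible corners is $1.64.

$1.64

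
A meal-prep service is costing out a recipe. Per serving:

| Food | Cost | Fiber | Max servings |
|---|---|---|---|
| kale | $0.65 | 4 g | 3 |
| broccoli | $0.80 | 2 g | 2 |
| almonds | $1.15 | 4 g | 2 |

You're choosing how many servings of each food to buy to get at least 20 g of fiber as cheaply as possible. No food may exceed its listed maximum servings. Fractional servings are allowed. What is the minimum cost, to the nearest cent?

$4.25

Cost per g of fiber: kale $0.1625, almonds $0.2875, broccoli $0.4000.
Take 3 servings of kale: +12.0 g fiber for $1.95 (total $1.95, still need 8.0 g).
Take 2 servings of almonds: +8.0 g fiber for $2.30 (total $4.25, still need 0.0 g).
Greedy by cheapest-per-g is optimal for a single linear constraint, so the minimum cost is $4.25.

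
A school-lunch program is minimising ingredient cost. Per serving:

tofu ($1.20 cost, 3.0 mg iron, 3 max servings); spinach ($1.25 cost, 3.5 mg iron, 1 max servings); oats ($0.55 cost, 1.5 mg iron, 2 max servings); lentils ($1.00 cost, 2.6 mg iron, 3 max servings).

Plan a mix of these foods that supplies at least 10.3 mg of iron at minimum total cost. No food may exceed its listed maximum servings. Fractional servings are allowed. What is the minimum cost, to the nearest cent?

Cost per mg of iron: spinach $0.3571, oats $0.3667, lentils $0.3846, tofu $0.4000.
Take 1 serving of spinach: +3.5 mg iron for $1.25 (total $1.25, still need 6.8 mg).
Take 2 servings of oats: +3.0 mg iron for $1.10 (total $2.35, still need 3.8 mg).
Take 1.462 servings of lentils: +3.8 mg iron for $1.46 (total $3.81, still need 0.0 mg).
Filling from the cheapest source first is optimal under one linear minimum: $3.81.

$3.81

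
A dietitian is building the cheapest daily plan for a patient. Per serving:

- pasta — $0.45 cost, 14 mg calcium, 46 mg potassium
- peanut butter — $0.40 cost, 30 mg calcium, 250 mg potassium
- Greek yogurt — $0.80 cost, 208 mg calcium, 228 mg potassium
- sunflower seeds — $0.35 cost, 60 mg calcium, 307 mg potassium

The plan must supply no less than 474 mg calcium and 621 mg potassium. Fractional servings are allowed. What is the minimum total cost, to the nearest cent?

A basic optimal solution has at most two foods positive. Try each food alone and each pair with both targets met exactly.
pasta only: max(474/14, 621/46) = 33.86 servings → $15.24.
peanut butter only: max(474/30, 621/250) = 15.8 servings → $6.32.
Greek yogurt only: max(474/208, 621/228) = 2.724 servings → $2.18.
sunflower seeds only: max(474/60, 621/307) = 7.9 servings → $2.77.
pasta + peanut butter: intersection lies outside the first quadrant.
pasta + Greek yogurt with both tight: 3.309 servings and 2.056 servings → $3.13.
pasta + sunflower seeds with both targets exact would need a negative amount; discard.
peanut butter + Greek yogurt with both tight: 0.4671 servings and 2.211 servings → $1.96.
peanut butter + sunflower seeds with both targets exact would need a negative amount; discard.
Greek yogurt + sunflower seeds with both tight: 2.158 servings and 0.4204 servings → $1.87.
The minimum over all feasible corners is $1.87.

$1.87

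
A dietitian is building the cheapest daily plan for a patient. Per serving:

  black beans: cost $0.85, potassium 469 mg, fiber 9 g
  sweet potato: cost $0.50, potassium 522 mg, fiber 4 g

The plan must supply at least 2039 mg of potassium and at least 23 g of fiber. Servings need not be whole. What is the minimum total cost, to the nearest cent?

The cheapest plan sits at a corner of the feasible region — with two constraints it uses at most two foods.
black beans only: max(2039/469, 23/9) = 4.348 servings → $3.70.
sweet potato only: max(2039/522, 23/4) = 5.75 servings → $2.88.
black beans + sweet potato with both tight: 1.364 servings and 2.68 servings → $2.50.
So the least-cost plan costs $2.50.

$2.50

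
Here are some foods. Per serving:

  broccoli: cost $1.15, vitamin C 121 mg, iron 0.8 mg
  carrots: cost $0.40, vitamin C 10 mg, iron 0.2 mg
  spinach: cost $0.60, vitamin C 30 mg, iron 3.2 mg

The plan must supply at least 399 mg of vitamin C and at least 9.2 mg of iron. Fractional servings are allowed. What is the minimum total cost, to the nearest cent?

Two binding constraints pin down two serving amounts, so the optimal mix uses at most two foods. The candidates are each food alone (scaled to the tighter of vitamin C/iron) and each pair with both constraints tight.
broccoli only: max(399/121, 9.2/0.8) = 11.5 servings → $13.22.
carrots only: max(399/10, 9.2/0.2) = 46 servings → $18.40.
spinach only: max(399/30, 9.2/3.2) = 13.3 servings → $7.98.
broccoli + carrots with both targets exact would need a negative amount; discard.
broccoli + spinach with both tight: 2.756 servings and 2.186 servings → $4.48.
carrots + spinach with both tight: 38.49 servings and 0.4692 servings → $15.68.
Cheapest feasible corner: $4.48.

$4.48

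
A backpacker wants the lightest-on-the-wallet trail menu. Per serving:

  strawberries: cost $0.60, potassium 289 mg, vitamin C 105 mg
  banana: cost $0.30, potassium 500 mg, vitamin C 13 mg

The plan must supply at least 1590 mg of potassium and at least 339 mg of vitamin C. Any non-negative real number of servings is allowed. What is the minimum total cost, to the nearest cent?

Minimising a linear cost over {potassium ≥ 1590, vitamin C ≥ 339, servings ≥ 0} — the optimum is at a vertex, using one or two foods.
strawberries only: max(1590/289, 339/105) = 5.502 servings → $3.30.
banana only: max(1590/500, 339/13) = 26.08 servings → $7.82.
strawberries + banana with both tight: 3.053 servings and 1.415 servings → $2.26.
The minimum over all feasible corners is $2.26.

$2.26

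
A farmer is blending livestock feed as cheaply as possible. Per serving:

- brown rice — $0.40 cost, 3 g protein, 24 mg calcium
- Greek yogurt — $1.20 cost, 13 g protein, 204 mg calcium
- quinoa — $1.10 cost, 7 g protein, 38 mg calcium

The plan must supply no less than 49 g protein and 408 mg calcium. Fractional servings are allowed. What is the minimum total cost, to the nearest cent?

$4.52

A basic optimal solution has at most two foods positive. Try each food alone and each pair with both targets met exactly.
brown rice only: max(49/3, 408/24) = 17 servings → $6.80.
Greek yogurt only: max(49/13, 408/204) = 3.769 servings → $4.52.
quinoa only: max(49/7, 408/38) = 10.74 servings → $11.81.
brown rice + Greek yogurt with both tight: 15.64 servings and 0.16 servings → $6.45.
brown rice + quinoa: intersection lies outside the first quadrant.
Greek yogurt + quinoa with both tight: 1.064 servings and 5.024 servings → $6.80.
The minimum over all feasible corners is $4.52.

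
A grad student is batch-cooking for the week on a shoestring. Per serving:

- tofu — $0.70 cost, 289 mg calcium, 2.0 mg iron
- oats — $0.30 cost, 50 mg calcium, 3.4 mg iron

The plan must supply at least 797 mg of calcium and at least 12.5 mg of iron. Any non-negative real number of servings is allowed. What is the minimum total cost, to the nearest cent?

$2.34

Check every corner: each single food scaled to meet both minima, and each pair solved so both constraints bind.
tofu only: max(797/289, 12.5/2.0) = 6.25 servings → $4.38.
oats only: max(797/50, 12.5/3.4) = 15.94 servings → $4.78.
tofu + oats with both tight: 2.362 servings and 2.287 servings → $2.34.
The minimum over all feasible corners is $2.34.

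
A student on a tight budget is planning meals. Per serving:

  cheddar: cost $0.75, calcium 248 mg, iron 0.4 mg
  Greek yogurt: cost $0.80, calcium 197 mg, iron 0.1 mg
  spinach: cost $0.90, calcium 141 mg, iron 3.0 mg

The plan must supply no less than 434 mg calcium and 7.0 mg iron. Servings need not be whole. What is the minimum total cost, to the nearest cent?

For a min-cost LP with two ≥-constraints, a basic feasible solution has at most two positive variables.
cheddar only: max(434/248, 7.0/0.4) = 17.5 servings → $13.12.
Greek yogurt only: max(434/197, 7.0/0.1) = 70 servings → $56.00.
spinach only: max(434/141, 7.0/3.0) = 3.078 servings → $2.77.
cheddar + Greek yogurt: the both-tight solution has a negative serving — not a feasible corner.
cheddar + spinach with both tight: 0.4581 servings and 2.272 servings → $2.39.
Greek yogurt + spinach with both tight: 0.546 servings and 2.315 servings → $2.52.
The minimum over all feasible corners is $2.39.

$2.39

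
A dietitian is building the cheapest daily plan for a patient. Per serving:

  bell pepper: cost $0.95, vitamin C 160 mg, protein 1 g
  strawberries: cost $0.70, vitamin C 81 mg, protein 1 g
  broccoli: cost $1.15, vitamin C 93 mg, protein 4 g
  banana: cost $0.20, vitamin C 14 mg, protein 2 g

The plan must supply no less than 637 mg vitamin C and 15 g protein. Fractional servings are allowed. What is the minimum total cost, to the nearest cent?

Check every corner: each single food scaled to meet both minima, and each pair solved so both constraints bind.
bell pepper only: max(637/160, 15/1) = 15 servings → $14.25.
strawberries only: max(637/81, 15/1) = 15 servings → $10.50.
broccoli only: max(637/93, 15/4) = 6.849 servings → $7.88.
banana only: max(637/14, 15/2) = 45.5 servings → $9.10.
bell pepper + strawberries: the both-tight solution has a negative serving — not a feasible corner.
bell pepper + broccoli with both tight: 2.108 servings and 3.223 servings → $5.71.
bell pepper + banana with both tight: 3.477 servings and 5.761 servings → $4.46.
strawberries + broccoli with both tight: 4.991 servings and 2.502 servings → $6.37.
strawberries + banana with both tight: 7.189 servings and 3.905 servings → $5.81.
broccoli + banana with both targets exact would need a negative amount; discard.
Cheapest feasible corner: $4.46.

$4.46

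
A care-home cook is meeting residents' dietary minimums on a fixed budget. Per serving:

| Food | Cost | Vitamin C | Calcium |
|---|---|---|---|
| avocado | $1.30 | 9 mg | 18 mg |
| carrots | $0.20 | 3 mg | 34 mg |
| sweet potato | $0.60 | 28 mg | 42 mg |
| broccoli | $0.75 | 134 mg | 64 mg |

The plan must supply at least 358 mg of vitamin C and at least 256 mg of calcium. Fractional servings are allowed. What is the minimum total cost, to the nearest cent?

For a min-cost LP with two ≥-constraints, a basic feasible solution has at most two positive variables.
avocado only: max(358/9, 256/18) = 39.78 servings → $51.71.
carrots only: max(358/3, 256/34) = 119.3 servings → $23.87.
sweet potato only: max(358/28, 256/42) = 12.79 servings → $7.67.
broccoli only: max(358/134, 256/64) = 4 servings → $3.00.
avocado + carrots: intersection lies outside the first quadrant.
avocado + sweet potato with both targets exact would need a negative amount; discard.
avocado + broccoli with both tight: 6.205 servings and 2.255 servings → $9.76.
carrots + sweet potato with both targets exact would need a negative amount; discard.
carrots + broccoli with both tight: 2.61 servings and 2.613 servings → $2.48.
sweet potato + broccoli with both tight: 2.97 servings and 2.051 servings → $3.32.
Cheapest feasible corner: $2.48.

$2.48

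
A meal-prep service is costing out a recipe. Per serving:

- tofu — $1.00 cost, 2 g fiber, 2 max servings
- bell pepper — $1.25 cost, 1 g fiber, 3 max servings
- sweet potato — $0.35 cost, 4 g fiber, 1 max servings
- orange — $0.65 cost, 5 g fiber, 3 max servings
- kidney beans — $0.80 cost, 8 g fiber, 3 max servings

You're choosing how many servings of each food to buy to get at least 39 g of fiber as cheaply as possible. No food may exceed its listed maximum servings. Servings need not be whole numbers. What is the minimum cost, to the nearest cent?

Cost per g of fiber: sweet potato $0.0875, kidney beans $0.1000, orange $0.1300, tofu $0.5000, bell pepper $1.2500.
Take 1 serving of sweet potato: +4.0 g fiber for $0.35 (total $0.35, still need 35.0 g).
Take 3 servings of kidney beans: +24.0 g fiber for $2.40 (total $2.75, still need 11.0 g).
Take 2.2 servings of orange: +11.0 g fiber for $1.43 (total $4.18, still need 0.0 g).
Greedy by cheapest-per-g is optimal for a single linear constraint, so the minimum cost is $4.18.

$4.18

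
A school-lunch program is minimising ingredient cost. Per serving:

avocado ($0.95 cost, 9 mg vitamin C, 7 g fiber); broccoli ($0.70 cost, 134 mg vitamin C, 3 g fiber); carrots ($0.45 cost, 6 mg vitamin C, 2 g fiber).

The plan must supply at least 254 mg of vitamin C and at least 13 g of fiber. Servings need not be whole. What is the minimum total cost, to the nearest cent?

$2.30

Two binding constraints pin down two serving amounts, so the optimal mix uses at most two foods. The candidates are each food alone (scaled to the tighter of vitamin C/fiber) and each pair with both constraints tight.
avocado only: max(254/9, 13/7) = 28.22 servings → $26.81.
broccoli only: max(254/134, 13/3) = 4.333 servings → $3.03.
carrots only: max(254/6, 13/2) = 42.33 servings → $19.05.
avocado + broccoli with both tight: 1.076 servings and 1.823 servings → $2.30.
avocado + carrots with both targets exact would need a negative amount; discard.
broccoli + carrots with both tight: 1.72 servings and 3.92 servings → $2.97.
So the least-cost plan costs $2.30.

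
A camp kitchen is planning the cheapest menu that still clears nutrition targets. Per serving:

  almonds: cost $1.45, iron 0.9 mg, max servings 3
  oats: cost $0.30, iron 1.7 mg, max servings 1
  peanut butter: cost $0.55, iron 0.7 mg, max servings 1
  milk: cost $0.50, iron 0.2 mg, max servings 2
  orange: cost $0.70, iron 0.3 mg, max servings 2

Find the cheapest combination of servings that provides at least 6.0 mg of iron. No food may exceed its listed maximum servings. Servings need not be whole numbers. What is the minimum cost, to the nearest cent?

Cost per mg of iron: oats $0.1765, peanut butter $0.7857, almonds $1.6111, orange $2.3333, milk $2.5000.
Take 1 serving of oats: +1.7 mg iron for $0.30 (total $0.30, still need 4.3 mg).
Take 1 serving of peanut butter: +0.7 mg iron for $0.55 (total $0.85, still need 3.6 mg).
Take 3 servings of almonds: +2.7 mg iron for $4.35 (total $5.20, still need 0.9 mg).
Take 2 servings of orange: +0.6 mg iron for $1.40 (total $6.60, still need 0.3 mg).
Take 1.5 servings of milk: +0.3 mg iron for $0.75 (total $7.35, still need 0.0 mg).
Filling from the cheapest source first is optimal under one linear minimum: $7.35.

$7.35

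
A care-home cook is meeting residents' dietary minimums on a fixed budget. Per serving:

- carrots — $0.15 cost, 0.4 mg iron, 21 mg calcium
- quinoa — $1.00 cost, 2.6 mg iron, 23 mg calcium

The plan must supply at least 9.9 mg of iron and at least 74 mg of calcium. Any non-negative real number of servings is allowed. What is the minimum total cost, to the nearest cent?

At the optimum either one food covers both requirements or two foods hit both targets exactly; no other combination can be cheaper.
carrots only: max(9.9/0.4, 74/21) = 24.75 servings → $3.71.
quinoa only: max(9.9/2.6, 74/23) = 3.808 servings → $3.81.
carrots + quinoa with both targets exact would need a negative amount; discard.
The minimum over all feasible corners is $3.71.

$3.71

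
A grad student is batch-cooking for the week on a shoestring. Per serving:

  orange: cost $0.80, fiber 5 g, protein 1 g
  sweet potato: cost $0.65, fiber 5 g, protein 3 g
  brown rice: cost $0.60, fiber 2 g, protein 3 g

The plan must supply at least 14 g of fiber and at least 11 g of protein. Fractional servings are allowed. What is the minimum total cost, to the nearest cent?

Compare the cost at each extreme point of the feasible region.
orange only: max(14/5, 11/1) = 11 servings → $8.80.
sweet potato only: max(14/5, 11/3) = 3.667 servings → $2.38.
brown rice only: max(14/2, 11/3) = 7 servings → $4.20.
orange + sweet potato with both targets exact would need a negative amount; discard.
orange + brown rice with both tight: 1.538 servings and 3.154 servings → $3.12.
sweet potato + brown rice with both tight: 2.222 servings and 1.444 servings → $2.31.
Cheapest feasible corner: $2.31.

$2.31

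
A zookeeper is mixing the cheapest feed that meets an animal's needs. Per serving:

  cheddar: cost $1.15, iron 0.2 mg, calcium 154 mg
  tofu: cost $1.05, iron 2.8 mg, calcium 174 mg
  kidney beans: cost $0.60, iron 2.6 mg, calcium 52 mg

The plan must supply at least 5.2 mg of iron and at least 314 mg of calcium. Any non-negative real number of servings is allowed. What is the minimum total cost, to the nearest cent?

$1.92

cheddar only: max(5.2/0.2, 314/154) = 26 servings → $29.90.
tofu only: max(5.2/2.8, 314/174) = 1.857 servings → $1.95.
kidney beans only: max(5.2/2.6, 314/52) = 6.038 servings → $3.62.
cheddar + tofu: the both-tight solution has a negative serving — not a feasible corner.
cheddar + kidney beans with both tight: 1.4 servings and 1.892 servings → $2.75.
tofu + kidney beans with both tight: 1.78 servings and 0.08344 servings → $1.92.
The minimum over all feasible corners is $1.92.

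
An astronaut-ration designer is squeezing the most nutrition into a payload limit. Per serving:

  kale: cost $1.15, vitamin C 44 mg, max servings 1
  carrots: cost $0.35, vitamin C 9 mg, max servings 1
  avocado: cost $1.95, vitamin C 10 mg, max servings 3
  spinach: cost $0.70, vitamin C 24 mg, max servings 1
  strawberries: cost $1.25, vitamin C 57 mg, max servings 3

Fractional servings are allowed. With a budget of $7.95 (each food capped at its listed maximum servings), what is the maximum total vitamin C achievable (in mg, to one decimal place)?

258.3 mg

Vitamin C per dollar: strawberries 45.6, kale 38.26, spinach 34.29, carrots 25.71, avocado 5.128.
Take 3 servings of strawberries: spends $3.75, +171.0 mg vitamin C (running total 171.0 mg).
Take 1 serving of kale: spends $1.15, +44.0 mg vitamin C (running total 215.0 mg).
Take 1 serving of spinach: spends $0.70, +24.0 mg vitamin C (running total 239.0 mg).
Take 1 serving of carrots: spends $0.35, +9.0 mg vitamin C (running total 248.0 mg).
Take 1.026 servings of avocado: spends $2.00, +10.3 mg vitamin C (running total 258.3 mg).
Greedy by best ratio exhausts the cost allowance optimally: 258.3 mg.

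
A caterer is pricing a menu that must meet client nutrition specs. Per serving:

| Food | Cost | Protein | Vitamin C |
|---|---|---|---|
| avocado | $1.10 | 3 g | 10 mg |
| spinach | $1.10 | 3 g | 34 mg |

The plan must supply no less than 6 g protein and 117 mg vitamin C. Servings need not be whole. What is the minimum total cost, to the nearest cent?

Check every corner: each single food scaled to meet both minima, and each pair solved so both constraints bind.
avocado only: max(6/3, 117/10) = 11.7 servings → $12.87.
spinach only: max(6/3, 117/34) = 3.441 servings → $3.79.
avocado + spinach: intersection lies outside the first quadrant.
Cheapest feasible corner: $3.79.

$3.79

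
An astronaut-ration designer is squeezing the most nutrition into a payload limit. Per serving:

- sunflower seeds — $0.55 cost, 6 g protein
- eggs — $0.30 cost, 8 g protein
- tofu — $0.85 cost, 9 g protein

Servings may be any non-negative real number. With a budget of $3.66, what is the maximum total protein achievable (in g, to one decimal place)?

97.6 g

Protein per dollar: eggs 26.67, sunflower seeds 10.91, tofu 10.59.
With no serving limits, spend the whole cost allowance on eggs: $3.66 / $0.30 × 8 g = 97.6 g.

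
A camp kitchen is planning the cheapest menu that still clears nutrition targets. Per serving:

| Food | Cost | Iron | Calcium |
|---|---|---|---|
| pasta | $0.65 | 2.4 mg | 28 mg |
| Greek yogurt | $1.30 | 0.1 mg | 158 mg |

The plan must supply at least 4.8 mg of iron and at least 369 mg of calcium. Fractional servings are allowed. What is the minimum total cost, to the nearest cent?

A basic optimal solution has at most two foods positive. Try each food alone and each pair with both targets met exactly.
pasta only: max(4.8/2.4, 369/28) = 13.18 servings → $8.57.
Greek yogurt only: max(4.8/0.1, 369/158) = 48 servings → $62.40.
pasta + Greek yogurt with both tight: 1.917 servings and 1.996 servings → $3.84.
So the least-cost plan costs $3.84.

$3.84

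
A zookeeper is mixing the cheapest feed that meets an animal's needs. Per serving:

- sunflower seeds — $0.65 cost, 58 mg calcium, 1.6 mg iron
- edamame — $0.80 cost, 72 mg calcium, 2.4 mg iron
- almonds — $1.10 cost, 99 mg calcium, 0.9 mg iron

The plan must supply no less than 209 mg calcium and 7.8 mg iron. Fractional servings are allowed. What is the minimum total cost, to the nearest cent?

Minimising a linear cost over {calcium ≥ 209, iron ≥ 7.8, servings ≥ 0} — the optimum is at a vertex, using one or two foods.
sunflower seeds only: max(209/58, 7.8/1.6) = 4.875 servings → $3.17.
edamame only: max(209/72, 7.8/2.4) = 3.25 servings → $2.60.
almonds only: max(209/99, 7.8/0.9) = 8.667 servings → $9.53.
sunflower seeds + edamame: intersection lies outside the first quadrant.
sunflower seeds + almonds: intersection lies outside the first quadrant.
edamame + almonds with both targets exact would need a negative amount; discard.
The minimum over all feasible corners is $2.60.

$2.60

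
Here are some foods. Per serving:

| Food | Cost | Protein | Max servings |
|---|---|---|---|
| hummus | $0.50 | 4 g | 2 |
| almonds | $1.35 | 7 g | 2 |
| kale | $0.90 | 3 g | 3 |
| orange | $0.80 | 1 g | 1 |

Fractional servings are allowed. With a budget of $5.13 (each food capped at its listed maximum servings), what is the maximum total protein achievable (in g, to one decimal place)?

26.8 g

Protein per dollar: hummus 8, almonds 5.185, kale 3.333, orange 1.25.
Take 2 servings of hummus: spends $1.00, +8.0 g protein (running total 8.0 g).
Take 2 servings of almonds: spends $2.70, +14.0 g protein (running total 22.0 g).
Take 1.589 servings of kale: spends $1.43, +4.8 g protein (running total 26.8 g).
Greedy by best ratio exhausts the cost allowance optimally: 26.8 g.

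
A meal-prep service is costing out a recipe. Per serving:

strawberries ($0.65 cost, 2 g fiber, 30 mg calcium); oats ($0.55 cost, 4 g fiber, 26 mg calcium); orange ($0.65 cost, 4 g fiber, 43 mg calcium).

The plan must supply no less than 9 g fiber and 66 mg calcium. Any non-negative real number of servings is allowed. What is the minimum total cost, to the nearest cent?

$1.28

A basic optimal solution has at most two foods positive. Try each food alone and each pair with both targets met exactly.
strawberries only: max(9/2, 66/30) = 4.5 servings → $2.92.
oats only: max(9/4, 66/26) = 2.538 servings → $1.40.
orange only: max(9/4, 66/43) = 2.25 servings → $1.46.
strawberries + oats with both tight: 0.4412 servings and 2.029 servings → $1.40.
strawberries + orange: the both-tight solution has a negative serving — not a feasible corner.
oats + orange with both tight: 1.809 servings and 0.4412 servings → $1.28.
Cheapest feasible corner: $1.28.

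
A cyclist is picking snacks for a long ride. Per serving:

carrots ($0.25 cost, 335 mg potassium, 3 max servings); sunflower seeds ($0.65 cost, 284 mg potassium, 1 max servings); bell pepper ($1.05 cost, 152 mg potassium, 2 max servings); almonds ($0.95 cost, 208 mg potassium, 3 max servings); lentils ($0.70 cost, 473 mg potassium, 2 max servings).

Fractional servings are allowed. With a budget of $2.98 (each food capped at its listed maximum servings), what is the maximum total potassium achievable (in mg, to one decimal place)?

Potassium per dollar: carrots 1340, lentils 675.7, sunflower seeds 436.9, almonds 218.9, bell pepper 144.8.
Take 3 servings of carrots: spends $0.75, +1005.0 mg potassium (running total 1005.0 mg).
Take 2 servings of lentils: spends $1.40, +946.0 mg potassium (running total 1951.0 mg).
Take 1 serving of sunflower seeds: spends $0.65, +284.0 mg potassium (running total 2235.0 mg).
Take 0.1895 servings of almonds: spends $0.18, +39.4 mg potassium (running total 2274.4 mg).
Filling greedily by potassium-per-dollar is optimal for one linear limit, giving 2274.4 mg.

2274.4 mg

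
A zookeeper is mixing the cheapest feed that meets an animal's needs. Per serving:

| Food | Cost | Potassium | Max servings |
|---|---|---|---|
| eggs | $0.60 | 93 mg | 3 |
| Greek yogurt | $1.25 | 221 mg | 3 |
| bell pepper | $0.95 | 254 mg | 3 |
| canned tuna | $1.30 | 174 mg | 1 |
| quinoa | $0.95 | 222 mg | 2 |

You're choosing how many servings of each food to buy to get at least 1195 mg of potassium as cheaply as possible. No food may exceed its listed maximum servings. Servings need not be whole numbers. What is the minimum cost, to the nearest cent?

$4.70

Cost per mg of potassium: bell pepper $0.0037, quinoa $0.0043, Greek yogurt $0.0057, eggs $0.0065, canned tuna $0.0075.
Take 3 servings of bell pepper: +762.0 mg potassium for $2.85 (total $2.85, still need 433.0 mg).
Take 1.95 servings of quinoa: +433.0 mg potassium for $1.85 (total $4.70, still need 0.0 mg).
Filling from the cheapest source first is optimal under one linear minimum: $4.70.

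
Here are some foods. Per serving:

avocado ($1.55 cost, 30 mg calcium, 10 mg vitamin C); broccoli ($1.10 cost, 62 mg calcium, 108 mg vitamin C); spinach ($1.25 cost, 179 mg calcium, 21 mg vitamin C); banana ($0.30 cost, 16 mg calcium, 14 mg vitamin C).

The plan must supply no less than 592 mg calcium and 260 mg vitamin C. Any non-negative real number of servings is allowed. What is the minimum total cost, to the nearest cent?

With two linear requirements the optimum uses one or two foods; enumerate the corners.
avocado only: max(592/30, 260/10) = 26 servings → $40.30.
broccoli only: max(592/62, 260/108) = 9.548 servings → $10.50.
spinach only: max(592/179, 260/21) = 12.38 servings → $15.48.
banana only: max(592/16, 260/14) = 37 servings → $11.10.
avocado + broccoli with both tight: 18.25 servings and 0.7176 servings → $29.08.
avocado + spinach with both targets exact would need a negative amount; discard.
avocado + banana with both tight: 15.88 servings and 7.231 servings → $26.78.
broccoli + spinach with both tight: 1.892 servings and 2.652 servings → $5.40.
broccoli + banana with both targets exact would need a negative amount; discard.
spinach + banana with both tight: 1.902 servings and 15.72 servings → $7.09.
The minimum over all feasible corners is $5.40.

$5.40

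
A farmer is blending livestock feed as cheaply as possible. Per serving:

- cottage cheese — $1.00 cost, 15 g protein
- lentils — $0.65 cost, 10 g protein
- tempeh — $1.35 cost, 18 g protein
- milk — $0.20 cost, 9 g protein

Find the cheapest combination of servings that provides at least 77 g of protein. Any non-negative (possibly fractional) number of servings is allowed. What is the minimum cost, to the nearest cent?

Cost per g of protein: milk $0.0222, lentils $0.0650, cottage cheese $0.0667, tempeh $0.0750.
With no serving limits, use only milk: 77 g / 9 g = 8.556 servings × $0.20 = $1.71.

$1.71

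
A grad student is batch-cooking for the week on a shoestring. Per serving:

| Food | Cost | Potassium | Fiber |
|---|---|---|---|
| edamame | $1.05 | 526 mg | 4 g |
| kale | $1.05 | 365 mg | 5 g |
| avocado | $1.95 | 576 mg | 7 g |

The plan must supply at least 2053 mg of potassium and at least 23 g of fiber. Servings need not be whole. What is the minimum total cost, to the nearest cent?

The cheapest plan sits at a corner of the feasible region — with two constraints it uses at most two foods.
edamame only: max(2053/526, 23/4) = 5.75 servings → $6.04.
kale only: max(2053/365, 23/5) = 5.625 servings → $5.91.
avocado only: max(2053/576, 23/7) = 3.564 servings → $6.95.
edamame + kale with both tight: 1.598 servings and 3.321 servings → $5.17.
edamame + avocado with both tight: 0.8149 servings and 2.82 servings → $6.35.
kale + avocado: intersection lies outside the first quadrant.
The minimum over all feasible corners is $5.17.

$5.17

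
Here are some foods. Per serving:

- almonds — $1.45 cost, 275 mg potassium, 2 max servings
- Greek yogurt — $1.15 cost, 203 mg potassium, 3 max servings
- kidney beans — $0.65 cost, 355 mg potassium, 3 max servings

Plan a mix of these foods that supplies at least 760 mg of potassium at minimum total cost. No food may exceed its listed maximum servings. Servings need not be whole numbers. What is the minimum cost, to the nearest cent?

$1.39

Cost per mg of potassium: kidney beans $0.0018, almonds $0.0053, Greek yogurt $0.0057.
Take 2.141 servings of kidney beans: +760.0 mg potassium for $1.39 (total $1.39, still need 0.0 mg).
Filling from the cheapest source first is optimal under one linear minimum: $1.39.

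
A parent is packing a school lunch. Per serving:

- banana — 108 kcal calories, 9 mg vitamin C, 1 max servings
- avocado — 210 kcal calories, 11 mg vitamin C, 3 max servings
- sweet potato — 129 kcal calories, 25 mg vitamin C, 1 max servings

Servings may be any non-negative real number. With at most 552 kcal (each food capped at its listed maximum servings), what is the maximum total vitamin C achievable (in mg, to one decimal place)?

50.5 mg

Vitamin C per kcal: sweet potato 0.1938, banana 0.08333, avocado 0.05238.
Take 1 serving of sweet potato: uses 129 kcal, +25.0 mg vitamin C (running total 25.0 mg).
Take 1 serving of banana: uses 108 kcal, +9.0 mg vitamin C (running total 34.0 mg).
Take 1.5 servings of avocado: uses 315 kcal, +16.5 mg vitamin C (running total 50.5 mg).
Greedy by best ratio exhausts the calories allowance optimally: 50.5 mg.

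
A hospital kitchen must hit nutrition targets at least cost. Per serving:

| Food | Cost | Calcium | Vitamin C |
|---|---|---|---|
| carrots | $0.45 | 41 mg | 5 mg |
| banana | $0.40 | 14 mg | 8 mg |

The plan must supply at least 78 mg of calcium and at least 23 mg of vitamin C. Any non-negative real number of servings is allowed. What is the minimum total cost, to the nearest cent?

$1.38

This is a tiny linear program; its minimum lies at a vertex of the feasible set. List the vertices and price them.
carrots only: max(78/41, 23/5) = 4.6 servings → $2.07.
banana only: max(78/14, 23/8) = 5.571 servings → $2.23.
carrots + banana with both tight: 1.171 servings and 2.143 servings → $1.38.
So the least-cost plan costs $1.38.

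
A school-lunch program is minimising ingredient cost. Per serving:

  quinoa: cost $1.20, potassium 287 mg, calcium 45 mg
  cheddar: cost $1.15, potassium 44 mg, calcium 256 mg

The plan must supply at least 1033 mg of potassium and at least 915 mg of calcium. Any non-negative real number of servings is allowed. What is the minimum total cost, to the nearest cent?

Minimising a linear cost over {potassium ≥ 1033, calcium ≥ 915, servings ≥ 0} — the optimum is at a vertex, using one or two foods.
quinoa only: max(1033/287, 915/45) = 20.33 servings → $24.40.
cheddar only: max(1033/44, 915/256) = 23.48 servings → $27.00.
quinoa + cheddar with both tight: 3.136 servings and 3.023 servings → $7.24.
Cheapest feasible corner: $7.24.

$7.24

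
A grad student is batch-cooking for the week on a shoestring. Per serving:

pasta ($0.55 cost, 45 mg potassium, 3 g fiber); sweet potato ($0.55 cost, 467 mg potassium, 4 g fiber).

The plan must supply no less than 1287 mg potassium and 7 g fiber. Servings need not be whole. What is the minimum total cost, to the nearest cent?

$1.52

With two linear requirements the optimum uses one or two foods; enumerate the corners.
pasta only: max(1287/45, 7/3) = 28.6 servings → $15.73.
sweet potato only: max(1287/467, 7/4) = 2.756 servings → $1.52.
pasta + sweet potato: intersection lies outside the first quadrant.
The minimum over all feasible corners is $1.52.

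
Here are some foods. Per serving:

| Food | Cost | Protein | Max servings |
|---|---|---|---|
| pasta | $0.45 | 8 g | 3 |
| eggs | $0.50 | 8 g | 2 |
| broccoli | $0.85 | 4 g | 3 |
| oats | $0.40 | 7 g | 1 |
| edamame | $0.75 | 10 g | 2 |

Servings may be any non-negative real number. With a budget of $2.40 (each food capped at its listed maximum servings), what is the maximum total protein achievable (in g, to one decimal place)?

41.4 g

Protein per dollar: pasta 17.78, oats 17.5, eggs 16, edamame 13.33, broccoli 4.706.
Take 3 servings of pasta: spends $1.35, +24.0 g protein (running total 24.0 g).
Take 1 serving of oats: spends $0.40, +7.0 g protein (running total 31.0 g).
Take 1.3 servings of eggs: spends $0.65, +10.4 g protein (running total 41.4 g).
Greedy by best ratio exhausts the cost allowance optimally: 41.4 g.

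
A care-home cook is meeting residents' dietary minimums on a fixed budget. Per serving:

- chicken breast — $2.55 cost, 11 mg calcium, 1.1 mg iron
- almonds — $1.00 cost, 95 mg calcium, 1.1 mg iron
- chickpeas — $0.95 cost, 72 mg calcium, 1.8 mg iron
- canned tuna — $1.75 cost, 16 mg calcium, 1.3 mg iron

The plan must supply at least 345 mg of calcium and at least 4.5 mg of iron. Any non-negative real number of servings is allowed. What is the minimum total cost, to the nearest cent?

$3.73

This is a tiny linear program; its minimum lies at a vertex of the feasible set. List the vertices and price them.
chicken breast only: max(345/11, 4.5/1.1) = 31.36 servings → $79.98.
almonds only: max(345/95, 4.5/1.1) = 4.091 servings → $4.09.
chickpeas only: max(345/72, 4.5/1.8) = 4.792 servings → $4.55.
canned tuna only: max(345/16, 4.5/1.3) = 21.56 servings → $37.73.
chicken breast + almonds with both tight: 0.5195 servings and 3.571 servings → $4.90.
chicken breast + chickpeas: the both-tight solution has a negative serving — not a feasible corner.
chicken breast + canned tuna: the both-tight solution has a negative serving — not a feasible corner.
almonds + chickpeas with both tight: 3.235 servings and 0.5229 servings → $3.73.
almonds + canned tuna with both tight: 3.555 servings and 0.4533 servings → $4.35.
chickpeas + canned tuna: intersection lies outside the first quadrant.
The minimum over all feasible corners is $3.73.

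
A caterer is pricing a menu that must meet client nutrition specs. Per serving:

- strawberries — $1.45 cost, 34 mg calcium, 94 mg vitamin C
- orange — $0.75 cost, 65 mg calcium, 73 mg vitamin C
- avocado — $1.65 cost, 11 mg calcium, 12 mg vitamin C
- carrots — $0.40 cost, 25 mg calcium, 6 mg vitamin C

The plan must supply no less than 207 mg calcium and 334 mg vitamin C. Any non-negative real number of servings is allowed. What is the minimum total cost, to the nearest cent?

A basic optimal solution has at most two foods positive. Try each food alone and each pair with both targets met exactly.
strawberries only: max(207/34, 334/94) = 6.088 servings → $8.83.
orange only: max(207/65, 334/73) = 4.575 servings → $3.43.
avocado only: max(207/11, 334/12) = 27.83 servings → $45.92.
carrots only: max(207/25, 334/6) = 55.67 servings → $22.27.
strawberries + orange with both tight: 1.819 servings and 2.233 servings → $4.31.
strawberries + avocado with both tight: 1.901 servings and 12.94 servings → $24.11.
strawberries + carrots with both tight: 3.312 servings and 3.775 servings → $6.31.
orange + avocado: the both-tight solution has a negative serving — not a feasible corner.
orange + carrots: intersection lies outside the first quadrant.
avocado + carrots with both targets exact would need a negative amount; discard.
Cheapest feasible corner: $3.43.

$3.43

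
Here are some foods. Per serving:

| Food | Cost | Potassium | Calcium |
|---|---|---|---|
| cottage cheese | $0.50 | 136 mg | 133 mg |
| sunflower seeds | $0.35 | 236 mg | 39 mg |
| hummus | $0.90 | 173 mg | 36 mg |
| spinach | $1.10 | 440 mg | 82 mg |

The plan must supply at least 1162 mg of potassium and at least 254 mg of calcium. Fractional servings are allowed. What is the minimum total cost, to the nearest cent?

Compare the cost at each extreme point of the feasible region.
cottage cheese only: max(1162/136, 254/133) = 8.544 servings → $4.27.
sunflower seeds only: max(1162/236, 254/39) = 6.513 servings → $2.28.
hummus only: max(1162/173, 254/36) = 7.056 servings → $6.35.
spinach only: max(1162/440, 254/82) = 3.098 servings → $3.41.
cottage cheese + sunflower seeds with both tight: 0.5607 servings and 4.601 servings → $1.89.
cottage cheese + hummus with both tight: 0.1165 servings and 6.625 servings → $6.02.
cottage cheese + spinach with both tight: 0.3478 servings and 2.533 servings → $2.96.
sunflower seeds + hummus with both targets exact would need a negative amount; discard.
sunflower seeds + spinach: the both-tight solution has a negative serving — not a feasible corner.
hummus + spinach: intersection lies outside the first quadrant.
So the least-cost plan costs $1.89.

$1.89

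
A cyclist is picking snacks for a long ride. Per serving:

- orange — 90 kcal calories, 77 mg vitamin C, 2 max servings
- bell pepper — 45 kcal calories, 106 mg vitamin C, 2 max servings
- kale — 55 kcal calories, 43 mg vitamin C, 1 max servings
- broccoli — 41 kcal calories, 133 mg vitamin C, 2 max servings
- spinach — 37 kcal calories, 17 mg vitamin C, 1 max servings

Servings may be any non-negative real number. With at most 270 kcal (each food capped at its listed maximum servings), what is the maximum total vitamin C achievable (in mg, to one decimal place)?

Vitamin C per kcal: broccoli 3.244, bell pepper 2.356, orange 0.8556, kale 0.7818, spinach 0.4595.
Take 2 servings of broccoli: uses 82 kcal, +266.0 mg vitamin C (running total 266.0 mg).
Take 2 servings of bell pepper: uses 90 kcal, +212.0 mg vitamin C (running total 478.0 mg).
Take 1.089 servings of orange: uses 98 kcal, +83.8 mg vitamin C (running total 561.8 mg).
Filling greedily by vitamin C-per-kcal is optimal for one linear limit, giving 561.8 mg.

561.8 mg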